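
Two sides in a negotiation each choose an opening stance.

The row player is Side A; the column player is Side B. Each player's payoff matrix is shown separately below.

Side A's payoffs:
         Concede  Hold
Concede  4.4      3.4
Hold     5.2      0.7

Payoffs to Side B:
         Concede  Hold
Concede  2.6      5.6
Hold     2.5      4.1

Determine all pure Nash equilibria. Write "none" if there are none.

Side A against Concede: payoffs 4.4, 5.2 → best response Hold.
Side A against Hold: payoffs 3.4, 0.7 → best response Concede.
Side B against Concede: payoffs 2.6, 5.6 → best response Hold.
Side B against Hold: payoffs 2.5, 4.1 → best response Hold.
Mutual best responses: (Concede, Hold).

The unique pure-strategy Nash equilibrium is (Concede, Hold).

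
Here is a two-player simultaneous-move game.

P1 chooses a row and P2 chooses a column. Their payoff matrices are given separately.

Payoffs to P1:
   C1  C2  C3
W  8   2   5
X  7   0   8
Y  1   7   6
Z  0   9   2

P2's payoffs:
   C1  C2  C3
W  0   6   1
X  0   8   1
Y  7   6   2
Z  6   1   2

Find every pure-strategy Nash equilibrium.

P1 against C1: payoffs 8, 7, 1, 0 → best response W.
P1 against C2: payoffs 2, 0, 7, 9 → best response Z.
P1 against C3: payoffs 5, 8, 6, 2 → best response X.
P2 against W: payoffs 0, 6, 1 → best response C2.
P2 against X: payoffs 0, 8, 1 → best response C2.
P2 against Y: payoffs 7, 6, 2 → best response C1.
P2 against Z: payoffs 6, 1, 2 → best response C1.
No profile is a mutual best response for all players.

This game has no pure Nash equilibrium.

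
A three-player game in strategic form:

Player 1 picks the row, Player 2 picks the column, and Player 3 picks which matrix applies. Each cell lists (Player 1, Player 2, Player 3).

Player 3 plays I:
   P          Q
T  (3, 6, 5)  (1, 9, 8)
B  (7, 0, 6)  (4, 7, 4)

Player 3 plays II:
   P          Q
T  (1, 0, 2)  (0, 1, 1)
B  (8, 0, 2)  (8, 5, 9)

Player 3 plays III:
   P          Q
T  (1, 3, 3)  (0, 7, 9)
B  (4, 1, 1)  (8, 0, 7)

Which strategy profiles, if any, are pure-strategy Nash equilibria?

(B, Q, II)

For each strategy profile, look for a profitable unilateral deviation.
(T, P, I): Player 1 can switch to B (3 → 7). Not NE.
(T, P, II): Player 1 can switch to B (1 → 8). Not NE.
(T, P, III): Player 1 can switch to B (1 → 4). Not NE.
(T, Q, I): Player 1 can switch to B (1 → 4). Not NE.
(T, Q, II): Player 1 can switch to B (0 → 8). Not NE.
(T, Q, III): Player 1 can switch to B (0 → 8). Not NE.
(B, P, I): Player 2 can switch to Q (0 → 7). Not NE.
(B, P, II): Player 2 can switch to Q (0 → 5). Not NE.
(B, P, III): Player 3 can switch to I (1 → 6). Not NE.
(B, Q, I): Player 3 can switch to II (4 → 9). Not NE.
(B, Q, II): Player 1 gets 8, best alternative 0; Player 2 gets 5, best alternative 0; Player 3 gets 9, best alternative 7. No profitable deviation — NE.
(The remaining 1 profile has a profitable deviation by the same check.)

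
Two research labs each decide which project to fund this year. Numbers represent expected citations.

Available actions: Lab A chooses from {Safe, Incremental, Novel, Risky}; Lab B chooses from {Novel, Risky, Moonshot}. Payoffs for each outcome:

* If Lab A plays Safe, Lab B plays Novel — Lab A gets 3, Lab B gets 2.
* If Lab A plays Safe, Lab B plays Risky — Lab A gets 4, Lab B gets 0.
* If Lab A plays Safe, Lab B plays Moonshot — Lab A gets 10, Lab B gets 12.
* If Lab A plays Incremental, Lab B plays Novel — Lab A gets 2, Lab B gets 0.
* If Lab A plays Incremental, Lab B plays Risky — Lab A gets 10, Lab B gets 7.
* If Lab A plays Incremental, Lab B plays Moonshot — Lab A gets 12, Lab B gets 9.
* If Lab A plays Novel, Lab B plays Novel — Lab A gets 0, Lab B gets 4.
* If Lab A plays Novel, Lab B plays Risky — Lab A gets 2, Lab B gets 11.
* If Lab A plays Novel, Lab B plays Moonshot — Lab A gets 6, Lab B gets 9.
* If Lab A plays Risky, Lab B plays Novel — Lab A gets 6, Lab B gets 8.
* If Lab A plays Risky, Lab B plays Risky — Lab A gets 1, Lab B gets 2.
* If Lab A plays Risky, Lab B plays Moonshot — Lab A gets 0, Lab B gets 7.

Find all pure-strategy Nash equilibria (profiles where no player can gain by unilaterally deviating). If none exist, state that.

Mark each player's best response to every combination of opponents' strategies; a profile where every player is best-responding is a pure Nash equilibrium.
Lab A against Novel: payoffs 3, 2, 0, 6 → best response Risky.
Lab A against Risky: payoffs 4, 10, 2, 1 → best response Incremental.
Lab A against Moonshot: payoffs 10, 12, 6, 0 → best response Incremental.
Lab B against Safe: payoffs 2, 0, 12 → best response Moonshot.
Lab B against Incremental: payoffs 0, 7, 9 → best response Moonshot.
Lab B against Novel: payoffs 4, 11, 9 → best response Risky.
Lab B against Risky: payoffs 8, 2, 7 → best response Novel.
Mutual best responses: (Incremental, Moonshot); (Risky, Novel).

The pure Nash equilibria are (Incremental, Moonshot), (Risky, Novel).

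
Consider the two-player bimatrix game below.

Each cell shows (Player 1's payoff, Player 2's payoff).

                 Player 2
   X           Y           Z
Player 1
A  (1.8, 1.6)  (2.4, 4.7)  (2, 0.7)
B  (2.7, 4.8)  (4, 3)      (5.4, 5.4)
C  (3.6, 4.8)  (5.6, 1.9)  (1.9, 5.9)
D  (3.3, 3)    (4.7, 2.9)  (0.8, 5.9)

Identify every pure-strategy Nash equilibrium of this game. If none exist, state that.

The unique pure-strategy Nash equilibrium is (B, Z).

For each strategy profile, look for a profitable unilateral deviation.
(A, X): Player 1 can switch to B (1.8 → 2.7). Not NE.
(A, Y): Player 1 can switch to B (2.4 → 4). Not NE.
(A, Z): Player 1 can switch to B (2 → 5.4). Not NE.
(B, X): Player 1 can switch to C (2.7 → 3.6). Not NE.
(B, Y): Player 1 can switch to C (4 → 5.6). Not NE.
(B, Z): Player 1 gets 5.4, best alternative 2; Player 2 gets 5.4, best alternative 4.8. No profitable deviation — NE.
(C, X): Player 2 can switch to Z (4.8 → 5.9). Not NE.
(C, Y): Player 2 can switch to X (1.9 → 4.8). Not NE.
(C, Z): Player 1 can switch to A (1.9 → 2). Not NE.
(D, X): Player 1 can switch to C (3.3 → 3.6). Not NE.
(D, Y): Player 1 can switch to C (4.7 → 5.6). Not NE.
(The remaining 1 profile has a profitable deviation by the same check.)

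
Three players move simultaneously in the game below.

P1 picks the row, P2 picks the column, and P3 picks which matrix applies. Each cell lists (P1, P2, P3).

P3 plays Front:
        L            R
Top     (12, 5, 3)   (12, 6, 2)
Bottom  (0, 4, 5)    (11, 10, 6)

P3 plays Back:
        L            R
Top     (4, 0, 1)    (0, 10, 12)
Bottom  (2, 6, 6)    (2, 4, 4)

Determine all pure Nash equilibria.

P1 against (L, Front): payoffs 12, 0 → best response Top.
P1 against (L, Back): payoffs 4, 2 → best response Top.
P1 against (R, Front): payoffs 12, 11 → best response Top.
P1 against (R, Back): payoffs 0, 2 → best response Bottom.
P2 against (Top, Front): payoffs 5, 6 → best response R.
P2 against (Top, Back): payoffs 0, 10 → best response R.
P2 against (Bottom, Front): payoffs 4, 10 → best response R.
P2 against (Bottom, Back): payoffs 6, 4 → best response L.
P3 against (Top, L): payoffs 3, 1 → best response Front.
P3 against (Top, R): payoffs 2, 12 → best response Back.
P3 against (Bottom, L): payoffs 5, 6 → best response Back.
P3 against (Bottom, R): payoffs 6, 4 → best response Front.
No profile is a mutual best response for all players.

This game has no pure Nash equilibrium.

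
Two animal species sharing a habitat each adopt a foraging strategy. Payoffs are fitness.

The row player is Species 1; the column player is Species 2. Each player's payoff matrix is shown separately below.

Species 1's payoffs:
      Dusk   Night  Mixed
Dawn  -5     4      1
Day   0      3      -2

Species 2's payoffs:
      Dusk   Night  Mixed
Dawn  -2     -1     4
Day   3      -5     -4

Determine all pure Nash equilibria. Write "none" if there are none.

Species 1 against Dusk: payoffs -5, 0 → best response Day.
Species 1 against Night: payoffs 4, 3 → best response Dawn.
Species 1 against Mixed: payoffs 1, -2 → best response Dawn.
Species 2 against Dawn: payoffs -2, -1, 4 → best response Mixed.
Species 2 against Day: payoffs 3, -5, -4 → best response Dusk.
Mutual best responses: (Dawn, Mixed); (Day, Dusk).

Pure-strategy Nash equilibria: (Dawn, Mixed) and (Day, Dusk)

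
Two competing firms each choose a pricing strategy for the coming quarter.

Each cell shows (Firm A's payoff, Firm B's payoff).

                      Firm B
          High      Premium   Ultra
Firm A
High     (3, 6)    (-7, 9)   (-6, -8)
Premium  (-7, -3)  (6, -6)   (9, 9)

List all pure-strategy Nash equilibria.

(High, High): Firm B can switch to Premium (6 → 9). Not NE.
(High, Premium): Firm A can switch to Premium (-7 → 6). Not NE.
(High, Ultra): Firm A can switch to Premium (-6 → 9). Not NE.
(Premium, High): Firm A can switch to High (-7 → 3). Not NE.
(Premium, Premium): Firm B can switch to High (-6 → -3). Not NE.
(Premium, Ultra): Firm A gets 9, best alternative -6; Firm B gets 9, best alternative -3. No profitable deviation — NE.

The unique pure-strategy Nash equilibrium is (Premium, Ultra).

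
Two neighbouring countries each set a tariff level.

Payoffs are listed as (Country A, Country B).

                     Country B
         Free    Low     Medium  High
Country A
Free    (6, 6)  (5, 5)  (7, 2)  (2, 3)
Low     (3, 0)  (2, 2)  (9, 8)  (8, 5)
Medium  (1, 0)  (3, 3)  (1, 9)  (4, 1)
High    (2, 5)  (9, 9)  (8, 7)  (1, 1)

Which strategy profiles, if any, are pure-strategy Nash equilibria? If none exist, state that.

Country A against Free: payoffs 6, 3, 1, 2 → best response Free.
Country A against Low: payoffs 5, 2, 3, 9 → best response High.
Country A against Medium: payoffs 7, 9, 1, 8 → best response Low.
Country A against High: payoffs 2, 8, 4, 1 → best response Low.
Country B against Free: payoffs 6, 5, 2, 3 → best response Free.
Country B against Low: payoffs 0, 2, 8, 5 → best response Medium.
Country B against Medium: payoffs 0, 3, 9, 1 → best response Medium.
Country B against High: payoffs 5, 9, 7, 1 → best response Low.
Mutual best responses: (Free, Free); (Low, Medium); (High, Low).

Pure-strategy Nash equilibria: (Free, Free) and (Low, Medium) and (High, Low)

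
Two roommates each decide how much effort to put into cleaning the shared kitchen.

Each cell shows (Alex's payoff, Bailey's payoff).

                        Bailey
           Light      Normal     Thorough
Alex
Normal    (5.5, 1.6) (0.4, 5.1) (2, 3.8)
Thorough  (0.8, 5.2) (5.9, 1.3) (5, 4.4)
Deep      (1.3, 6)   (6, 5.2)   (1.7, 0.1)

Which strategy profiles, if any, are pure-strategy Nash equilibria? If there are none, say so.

Check each profile: it is a Nash equilibrium iff no player can strictly gain by switching unilaterally.
(Normal, Light): Bailey can switch to Normal (1.6 → 5.1). Not NE.
(Normal, Normal): Alex can switch to Thorough (0.4 → 5.9). Not NE.
(Normal, Thorough): Alex can switch to Thorough (2 → 5). Not NE.
(Thorough, Light): Alex can switch to Normal (0.8 → 5.5). Not NE.
(Thorough, Normal): Alex can switch to Deep (5.9 → 6). Not NE.
(Thorough, Thorough): Bailey can switch to Light (4.4 → 5.2). Not NE.
(Deep, Light): Alex can switch to Normal (1.3 → 5.5). Not NE.
(Deep, Normal): Bailey can switch to Light (5.2 → 6). Not NE.
(Deep, Thorough): Alex can switch to Normal (1.7 → 2). Not NE.

This game has no pure Nash equilibrium.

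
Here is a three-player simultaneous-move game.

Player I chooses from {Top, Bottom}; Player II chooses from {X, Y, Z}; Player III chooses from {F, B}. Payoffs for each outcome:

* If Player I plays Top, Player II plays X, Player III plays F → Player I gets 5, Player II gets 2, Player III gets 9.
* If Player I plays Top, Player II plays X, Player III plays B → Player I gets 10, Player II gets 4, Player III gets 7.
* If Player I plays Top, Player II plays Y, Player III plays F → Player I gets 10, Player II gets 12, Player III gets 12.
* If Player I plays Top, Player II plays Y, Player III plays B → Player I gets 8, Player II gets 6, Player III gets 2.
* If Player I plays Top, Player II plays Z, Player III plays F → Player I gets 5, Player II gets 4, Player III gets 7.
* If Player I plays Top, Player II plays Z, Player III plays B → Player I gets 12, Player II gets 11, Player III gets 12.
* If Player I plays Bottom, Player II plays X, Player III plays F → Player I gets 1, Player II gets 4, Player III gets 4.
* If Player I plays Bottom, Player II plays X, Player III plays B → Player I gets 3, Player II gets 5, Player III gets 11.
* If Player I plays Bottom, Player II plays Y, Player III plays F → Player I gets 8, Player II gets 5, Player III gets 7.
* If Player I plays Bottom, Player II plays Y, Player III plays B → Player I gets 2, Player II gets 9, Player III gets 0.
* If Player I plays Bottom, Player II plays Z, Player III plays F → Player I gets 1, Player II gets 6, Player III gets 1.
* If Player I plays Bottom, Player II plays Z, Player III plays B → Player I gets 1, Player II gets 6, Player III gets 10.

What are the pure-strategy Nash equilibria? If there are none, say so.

The pure Nash equilibria are (Top, Y, F); (Top, Z, B).

Mark each player's best response to every combination of opponents' strategies; a profile where every player is best-responding is a pure Nash equilibrium.
Player I against (X, F): payoffs 5, 1 → best response Top.
Player I against (X, B): payoffs 10, 3 → best response Top.
Player I against (Y, F): payoffs 10, 8 → best response Top.
Player I against (Y, B): payoffs 8, 2 → best response Top.
Player I against (Z, F): payoffs 5, 1 → best response Top.
Player I against (Z, B): payoffs 12, 1 → best response Top.
Player II against (Top, F): payoffs 2, 12, 4 → best response Y.
Player II against (Top, B): payoffs 4, 6, 11 → best response Z.
Player II against (Bottom, F): payoffs 4, 5, 6 → best response Z.
Player II against (Bottom, B): payoffs 5, 9, 6 → best response Y.
Player III against (Top, X): payoffs 9, 7 → best response F.
Player III against (Top, Y): payoffs 12, 2 → best response F.
Player III against (Top, Z): payoffs 7, 12 → best response B.
Player III against (Bottom, X): payoffs 4, 11 → best response B.
Player III against (Bottom, Y): payoffs 7, 0 → best response F.
Player III against (Bottom, Z): payoffs 1, 10 → best response B.
Mutual best responses: (Top, Y, F); (Top, Z, B).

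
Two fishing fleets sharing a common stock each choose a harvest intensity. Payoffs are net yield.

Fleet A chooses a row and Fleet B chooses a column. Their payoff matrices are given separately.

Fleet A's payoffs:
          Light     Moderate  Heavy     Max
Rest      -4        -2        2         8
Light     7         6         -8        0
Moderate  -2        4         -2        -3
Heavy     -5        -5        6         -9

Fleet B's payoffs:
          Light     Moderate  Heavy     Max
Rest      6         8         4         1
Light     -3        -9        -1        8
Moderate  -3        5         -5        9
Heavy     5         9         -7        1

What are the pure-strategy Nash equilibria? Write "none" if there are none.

No pure-strategy Nash equilibrium.

Fleet A against Light: payoffs -4, 7, -2, -5 → best response Light.
Fleet A against Moderate: payoffs -2, 6, 4, -5 → best response Light.
Fleet A against Heavy: payoffs 2, -8, -2, 6 → best response Heavy.
Fleet A against Max: payoffs 8, 0, -3, -9 → best response Rest.
Fleet B against Rest: payoffs 6, 8, 4, 1 → best response Moderate.
Fleet B against Light: payoffs -3, -9, -1, 8 → best response Max.
Fleet B against Moderate: payoffs -3, 5, -5, 9 → best response Max.
Fleet B against Heavy: payoffs 5, 9, -7, 1 → best response Moderate.
No profile is a mutual best response for all players.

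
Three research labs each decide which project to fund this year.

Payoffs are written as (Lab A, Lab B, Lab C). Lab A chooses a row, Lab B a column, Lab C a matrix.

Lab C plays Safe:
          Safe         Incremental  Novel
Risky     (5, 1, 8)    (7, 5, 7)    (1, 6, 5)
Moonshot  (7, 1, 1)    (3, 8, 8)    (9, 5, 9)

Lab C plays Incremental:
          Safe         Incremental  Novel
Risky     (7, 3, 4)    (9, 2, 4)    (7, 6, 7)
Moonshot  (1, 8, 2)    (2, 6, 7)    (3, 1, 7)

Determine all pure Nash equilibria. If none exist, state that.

Lab A against (Safe, Safe): payoffs 5, 7 → best response Moonshot.
Lab A against (Safe, Incremental): payoffs 7, 1 → best response Risky.
Lab A against (Incremental, Safe): payoffs 7, 3 → best response Risky.
Lab A against (Incremental, Incremental): payoffs 9, 2 → best response Risky.
Lab A against (Novel, Safe): payoffs 1, 9 → best response Moonshot.
Lab A against (Novel, Incremental): payoffs 7, 3 → best response Risky.
Lab B against (Risky, Safe): payoffs 1, 5, 6 → best response Novel.
Lab B against (Risky, Incremental): payoffs 3, 2, 6 → best response Novel.
Lab B against (Moonshot, Safe): payoffs 1, 8, 5 → best response Incremental.
Lab B against (Moonshot, Incremental): payoffs 8, 6, 1 → best response Safe.
Lab C against (Risky, Safe): payoffs 8, 4 → best response Safe.
Lab C against (Risky, Incremental): payoffs 7, 4 → best response Safe.
Lab C against (Risky, Novel): payoffs 5, 7 → best response Incremental.
Lab C against (Moonshot, Safe): payoffs 1, 2 → best response Incremental.
Lab C against (Moonshot, Incremental): payoffs 8, 7 → best response Safe.
Lab C against (Moonshot, Novel): payoffs 9, 7 → best response Safe.
Mutual best responses: (Risky, Novel, Incremental).

Pure NE: (Risky, Novel, Incremental)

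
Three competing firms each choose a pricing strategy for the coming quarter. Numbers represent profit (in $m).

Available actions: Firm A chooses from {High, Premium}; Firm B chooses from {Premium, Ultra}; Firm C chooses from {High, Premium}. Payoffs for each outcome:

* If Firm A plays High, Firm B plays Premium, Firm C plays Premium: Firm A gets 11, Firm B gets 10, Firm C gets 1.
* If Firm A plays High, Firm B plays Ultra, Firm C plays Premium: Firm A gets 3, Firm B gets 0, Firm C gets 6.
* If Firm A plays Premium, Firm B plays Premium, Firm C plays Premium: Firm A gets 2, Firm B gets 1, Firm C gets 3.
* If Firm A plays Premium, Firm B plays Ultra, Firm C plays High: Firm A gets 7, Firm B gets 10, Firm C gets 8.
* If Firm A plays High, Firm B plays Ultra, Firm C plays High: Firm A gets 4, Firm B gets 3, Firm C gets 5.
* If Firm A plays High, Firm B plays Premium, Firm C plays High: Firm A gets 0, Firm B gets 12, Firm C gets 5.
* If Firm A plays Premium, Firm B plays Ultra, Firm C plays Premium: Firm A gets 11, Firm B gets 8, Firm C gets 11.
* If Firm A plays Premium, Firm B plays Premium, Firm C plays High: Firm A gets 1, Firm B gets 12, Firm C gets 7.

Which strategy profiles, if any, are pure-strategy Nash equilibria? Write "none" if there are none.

The pure Nash equilibria are (Premium, Premium, High), (Premium, Ultra, Premium).

Firm A against (Premium, High): payoffs 0, 1 → best response Premium.
Firm A against (Premium, Premium): payoffs 11, 2 → best response High.
Firm A against (Ultra, High): payoffs 4, 7 → best response Premium.
Firm A against (Ultra, Premium): payoffs 3, 11 → best response Premium.
Firm B against (High, High): payoffs 12, 3 → best response Premium.
Firm B against (High, Premium): payoffs 10, 0 → best response Premium.
Firm B against (Premium, High): payoffs 12, 10 → best response Premium.
Firm B against (Premium, Premium): payoffs 1, 8 → best response Ultra.
Firm C against (High, Premium): payoffs 5, 1 → best response High.
Firm C against (High, Ultra): payoffs 5, 6 → best response Premium.
Firm C against (Premium, Premium): payoffs 7, 3 → best response High.
Firm C against (Premium, Ultra): payoffs 8, 11 → best response Premium.
Mutual best responses: (Premium, Premium, High); (Premium, Ultra, Premium).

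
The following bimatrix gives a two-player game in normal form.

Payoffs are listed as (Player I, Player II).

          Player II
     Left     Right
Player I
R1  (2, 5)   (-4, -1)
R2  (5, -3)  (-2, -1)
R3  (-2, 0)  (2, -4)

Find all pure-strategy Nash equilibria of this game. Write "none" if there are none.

There is no pure-strategy Nash equilibrium.

Mark each player's best response to every combination of opponents' strategies; a profile where every player is best-responding is a pure Nash equilibrium.
Player I against Left: payoffs 2, 5, -2 → best response R2.
Player I against Right: payoffs -4, -2, 2 → best response R3.
Player II against R1: payoffs 5, -1 → best response Left.
Player II against R2: payoffs -3, -1 → best response Right.
Player II against R3: payoffs 0, -4 → best response Left.
No profile is a mutual best response for all players.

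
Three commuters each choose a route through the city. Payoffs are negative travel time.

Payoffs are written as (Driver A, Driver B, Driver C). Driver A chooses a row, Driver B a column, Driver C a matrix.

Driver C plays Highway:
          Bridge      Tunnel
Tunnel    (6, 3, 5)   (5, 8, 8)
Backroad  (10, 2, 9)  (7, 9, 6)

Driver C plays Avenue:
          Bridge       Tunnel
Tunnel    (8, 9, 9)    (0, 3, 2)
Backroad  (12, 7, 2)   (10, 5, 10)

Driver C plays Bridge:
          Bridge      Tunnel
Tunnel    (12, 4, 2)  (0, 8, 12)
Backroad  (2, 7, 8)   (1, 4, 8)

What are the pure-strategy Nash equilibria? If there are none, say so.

none

Driver A against (Bridge, Highway): payoffs 6, 10 → best response Backroad.
Driver A against (Bridge, Avenue): payoffs 8, 12 → best response Backroad.
Driver A against (Bridge, Bridge): payoffs 12, 2 → best response Tunnel.
Driver A against (Tunnel, Highway): payoffs 5, 7 → best response Backroad.
Driver A against (Tunnel, Avenue): payoffs 0, 10 → best response Backroad.
Driver A against (Tunnel, Bridge): payoffs 0, 1 → best response Backroad.
Driver B against (Tunnel, Highway): payoffs 3, 8 → best response Tunnel.
Driver B against (Tunnel, Avenue): payoffs 9, 3 → best response Bridge.
Driver B against (Tunnel, Bridge): payoffs 4, 8 → best response Tunnel.
Driver B against (Backroad, Highway): payoffs 2, 9 → best response Tunnel.
Driver B against (Backroad, Avenue): payoffs 7, 5 → best response Bridge.
Driver B against (Backroad, Bridge): payoffs 7, 4 → best response Bridge.
Driver C against (Tunnel, Bridge): payoffs 5, 9, 2 → best response Avenue.
Driver C against (Tunnel, Tunnel): payoffs 8, 2, 12 → best response Bridge.
Driver C against (Backroad, Bridge): payoffs 9, 2, 8 → best response Highway.
Driver C against (Backroad, Tunnel): payoffs 6, 10, 8 → best response Avenue.
No profile is a mutual best response for all players.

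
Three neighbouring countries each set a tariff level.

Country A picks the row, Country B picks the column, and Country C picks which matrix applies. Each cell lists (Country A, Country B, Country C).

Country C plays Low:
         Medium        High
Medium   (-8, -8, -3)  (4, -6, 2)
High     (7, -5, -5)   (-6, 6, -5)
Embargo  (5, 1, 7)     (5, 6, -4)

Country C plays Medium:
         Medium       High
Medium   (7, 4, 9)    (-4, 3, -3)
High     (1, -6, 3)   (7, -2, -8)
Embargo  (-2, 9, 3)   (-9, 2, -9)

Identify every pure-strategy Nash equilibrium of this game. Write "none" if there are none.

(Medium, Medium, Low): Country A can switch to High (-8 → 7). Not NE.
(Medium, Medium, Medium): Country A gets 7, best alternative 1; Country B gets 4, best alternative 3; Country C gets 9, best alternative -3. No profitable deviation — NE.
(Medium, High, Low): Country A can switch to Embargo (4 → 5). Not NE.
(Medium, High, Medium): Country A can switch to High (-4 → 7). Not NE.
(High, Medium, Low): Country B can switch to High (-5 → 6). Not NE.
(High, Medium, Medium): Country A can switch to Medium (1 → 7). Not NE.
(High, High, Low): Country A can switch to Medium (-6 → 4). Not NE.
(High, High, Medium): Country C can switch to Low (-8 → -5). Not NE.
(Embargo, Medium, Low): Country A can switch to High (5 → 7). Not NE.
(Embargo, High, Low): Country A gets 5, best alternative 4; Country B gets 6, best alternative 1; Country C gets -4, best alternative -9. No profitable deviation — NE.
(The remaining 2 profiles each have a profitable deviation by the same check.)

(Medium, Medium, Medium) and (Embargo, High, Low)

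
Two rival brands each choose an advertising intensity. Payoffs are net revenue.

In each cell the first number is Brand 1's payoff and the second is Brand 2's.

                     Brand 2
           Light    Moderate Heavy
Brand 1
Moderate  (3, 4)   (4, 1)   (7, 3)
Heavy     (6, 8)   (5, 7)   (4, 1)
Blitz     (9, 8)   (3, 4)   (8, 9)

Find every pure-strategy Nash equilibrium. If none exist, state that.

Pure NE: (Blitz, Heavy)

For each strategy profile, look for a profitable unilateral deviation.
(Moderate, Light): Brand 1 can switch to Heavy (3 → 6). Not NE.
(Moderate, Moderate): Brand 1 can switch to Heavy (4 → 5). Not NE.
(Moderate, Heavy): Brand 1 can switch to Blitz (7 → 8). Not NE.
(Heavy, Light): Brand 1 can switch to Blitz (6 → 9). Not NE.
(Heavy, Moderate): Brand 2 can switch to Light (7 → 8). Not NE.
(Heavy, Heavy): Brand 1 can switch to Moderate (4 → 7). Not NE.
(Blitz, Light): Brand 2 can switch to Heavy (8 → 9). Not NE.
(Blitz, Moderate): Brand 1 can switch to Moderate (3 → 4). Not NE.
(Blitz, Heavy): Brand 1 gets 8, best alternative 7; Brand 2 gets 9, best alternative 8. No profitable deviation — NE.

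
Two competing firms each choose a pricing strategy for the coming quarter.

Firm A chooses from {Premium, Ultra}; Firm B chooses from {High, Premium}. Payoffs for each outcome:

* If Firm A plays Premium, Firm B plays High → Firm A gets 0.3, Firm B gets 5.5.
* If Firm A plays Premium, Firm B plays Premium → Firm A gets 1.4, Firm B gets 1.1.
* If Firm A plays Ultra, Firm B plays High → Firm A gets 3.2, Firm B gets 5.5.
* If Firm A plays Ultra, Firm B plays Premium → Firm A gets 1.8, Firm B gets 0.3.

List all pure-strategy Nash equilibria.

Pure NE: (Ultra, High)

(Premium, High): Firm A can switch to Ultra (0.3 → 3.2). Not NE.
(Premium, Premium): Firm A can switch to Ultra (1.4 → 1.8). Not NE.
(Ultra, High): Firm A gets 3.2, best alternative 0.3; Firm B gets 5.5, best alternative 0.3. No profitable deviation — NE.
(Ultra, Premium): Firm B can switch to High (0.3 → 5.5). Not NE.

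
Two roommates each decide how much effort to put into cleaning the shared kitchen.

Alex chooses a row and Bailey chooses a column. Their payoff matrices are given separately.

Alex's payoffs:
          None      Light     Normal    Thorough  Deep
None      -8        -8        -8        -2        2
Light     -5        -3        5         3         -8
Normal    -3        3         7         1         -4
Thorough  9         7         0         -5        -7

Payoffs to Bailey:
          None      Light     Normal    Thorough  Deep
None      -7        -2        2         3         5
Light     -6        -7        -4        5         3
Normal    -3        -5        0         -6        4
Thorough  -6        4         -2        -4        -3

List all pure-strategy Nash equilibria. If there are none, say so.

Alex against None: payoffs -8, -5, -3, 9 → best response Thorough.
Alex against Light: payoffs -8, -3, 3, 7 → best response Thorough.
Alex against Normal: payoffs -8, 5, 7, 0 → best response Normal.
Alex against Thorough: payoffs -2, 3, 1, -5 → best response Light.
Alex against Deep: payoffs 2, -8, -4, -7 → best response None.
Bailey against None: payoffs -7, -2, 2, 3, 5 → best response Deep.
Bailey against Light: payoffs -6, -7, -4, 5, 3 → best response Thorough.
Bailey against Normal: payoffs -3, -5, 0, -6, 4 → best response Deep.
Bailey against Thorough: payoffs -6, 4, -2, -4, -3 → best response Light.
Mutual best responses: (None, Deep); (Light, Thorough); (Thorough, Light).

Pure-strategy Nash equilibria: (None, Deep), (Light, Thorough), (Thorough, Light)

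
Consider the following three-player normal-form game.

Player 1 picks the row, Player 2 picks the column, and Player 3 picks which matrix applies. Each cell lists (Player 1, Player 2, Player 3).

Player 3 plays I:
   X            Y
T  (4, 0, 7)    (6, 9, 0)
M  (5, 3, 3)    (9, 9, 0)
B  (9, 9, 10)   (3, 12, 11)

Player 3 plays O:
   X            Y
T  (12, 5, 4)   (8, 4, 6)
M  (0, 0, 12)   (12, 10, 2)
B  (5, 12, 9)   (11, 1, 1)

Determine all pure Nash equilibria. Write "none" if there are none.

(M, Y, O)

(T, X, I): Player 1 can switch to M (4 → 5). Not NE.
(T, X, O): Player 3 can switch to I (4 → 7). Not NE.
(T, Y, I): Player 1 can switch to M (6 → 9). Not NE.
(T, Y, O): Player 1 can switch to M (8 → 12). Not NE.
(M, X, I): Player 1 can switch to B (5 → 9). Not NE.
(M, X, O): Player 1 can switch to T (0 → 12). Not NE.
(M, Y, I): Player 3 can switch to O (0 → 2). Not NE.
(M, Y, O): Player 1 gets 12, best alternative 11; Player 2 gets 10, best alternative 0; Player 3 gets 2, best alternative 0. No profitable deviation — NE.
(B, X, I): Player 2 can switch to Y (9 → 12). Not NE.
(The remaining 3 profiles each have a profitable deviation by the same check.)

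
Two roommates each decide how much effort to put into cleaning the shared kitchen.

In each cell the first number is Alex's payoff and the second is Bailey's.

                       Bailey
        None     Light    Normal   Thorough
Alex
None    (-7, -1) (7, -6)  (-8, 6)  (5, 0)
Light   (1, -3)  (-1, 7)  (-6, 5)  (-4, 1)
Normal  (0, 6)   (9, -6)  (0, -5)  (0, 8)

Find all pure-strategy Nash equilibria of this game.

There is no pure-strategy Nash equilibrium.

For each player, find the best response to each opponent profile; mutual best responses are the pure NE.
Alex against None: payoffs -7, 1, 0 → best response Light.
Alex against Light: payoffs 7, -1, 9 → best response Normal.
Alex against Normal: payoffs -8, -6, 0 → best response Normal.
Alex against Thorough: payoffs 5, -4, 0 → best response None.
Bailey against None: payoffs -1, -6, 6, 0 → best response Normal.
Bailey against Light: payoffs -3, 7, 5, 1 → best response Light.
Bailey against Normal: payoffs 6, -6, -5, 8 → best response Thorough.
No profile is a mutual best response for all players.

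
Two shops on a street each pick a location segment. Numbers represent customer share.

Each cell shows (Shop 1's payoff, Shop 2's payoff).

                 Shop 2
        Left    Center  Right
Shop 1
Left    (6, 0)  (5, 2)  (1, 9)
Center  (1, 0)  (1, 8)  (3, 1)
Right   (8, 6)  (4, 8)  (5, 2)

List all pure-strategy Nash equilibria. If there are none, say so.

(Left, Left): Shop 1 can switch to Right (6 → 8). Not NE.
(Left, Center): Shop 2 can switch to Right (2 → 9). Not NE.
(Left, Right): Shop 1 can switch to Center (1 → 3). Not NE.
(Center, Left): Shop 1 can switch to Left (1 → 6). Not NE.
(Center, Center): Shop 1 can switch to Left (1 → 5). Not NE.
(Center, Right): Shop 1 can switch to Right (3 → 5). Not NE.
(The remaining 3 profiles each have a profitable deviation by the same check.)

none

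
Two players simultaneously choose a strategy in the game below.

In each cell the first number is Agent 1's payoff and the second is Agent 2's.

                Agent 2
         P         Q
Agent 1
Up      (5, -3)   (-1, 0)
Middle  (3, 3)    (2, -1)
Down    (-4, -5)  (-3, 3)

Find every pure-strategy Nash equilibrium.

No pure-strategy Nash equilibrium.

For each player, find the best response to each opponent profile; mutual best responses are the pure NE.
Agent 1 against P: payoffs 5, 3, -4 → best response Up.
Agent 1 against Q: payoffs -1, 2, -3 → best response Middle.
Agent 2 against Up: payoffs -3, 0 → best response Q.
Agent 2 against Middle: payoffs 3, -1 → best response P.
Agent 2 against Down: payoffs -5, 3 → best response Q.
No profile is a mutual best response for all players.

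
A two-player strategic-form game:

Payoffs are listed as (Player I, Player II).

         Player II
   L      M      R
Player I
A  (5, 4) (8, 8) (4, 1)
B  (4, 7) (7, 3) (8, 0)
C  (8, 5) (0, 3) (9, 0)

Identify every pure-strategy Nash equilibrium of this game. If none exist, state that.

The pure Nash equilibria are (A, M); (C, L).

(A, L): Player I can switch to C (5 → 8). Not NE.
(A, M): Player I gets 8, best alternative 7; Player II gets 8, best alternative 4. No profitable deviation — NE.
(A, R): Player I can switch to B (4 → 8). Not NE.
(B, L): Player I can switch to A (4 → 5). Not NE.
(B, M): Player I can switch to A (7 → 8). Not NE.
(B, R): Player I can switch to C (8 → 9). Not NE.
(C, L): Player I gets 8, best alternative 5; Player II gets 5, best alternative 3. No profitable deviation — NE.
(C, M): Player I can switch to A (0 → 8). Not NE.
(C, R): Player II can switch to L (0 → 5). Not NE.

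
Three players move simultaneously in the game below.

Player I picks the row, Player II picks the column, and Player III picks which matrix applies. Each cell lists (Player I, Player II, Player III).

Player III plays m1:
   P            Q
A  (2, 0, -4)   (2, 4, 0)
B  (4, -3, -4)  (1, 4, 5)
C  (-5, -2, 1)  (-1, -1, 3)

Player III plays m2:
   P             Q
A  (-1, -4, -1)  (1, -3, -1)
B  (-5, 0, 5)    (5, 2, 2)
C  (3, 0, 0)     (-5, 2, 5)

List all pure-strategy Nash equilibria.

Pure NE: (A, Q, m1)

(A, P, m1): Player I can switch to B (2 → 4). Not NE.
(A, P, m2): Player I can switch to C (-1 → 3). Not NE.
(A, Q, m1): Player I gets 2, best alternative 1; Player II gets 4, best alternative 0; Player III gets 0, best alternative -1. No profitable deviation — NE.
(A, Q, m2): Player I can switch to B (1 → 5). Not NE.
(B, P, m1): Player II can switch to Q (-3 → 4). Not NE.
(B, P, m2): Player I can switch to A (-5 → -1). Not NE.
(B, Q, m1): Player I can switch to A (1 → 2). Not NE.
(The remaining 5 profiles each have a profitable deviation by the same check.)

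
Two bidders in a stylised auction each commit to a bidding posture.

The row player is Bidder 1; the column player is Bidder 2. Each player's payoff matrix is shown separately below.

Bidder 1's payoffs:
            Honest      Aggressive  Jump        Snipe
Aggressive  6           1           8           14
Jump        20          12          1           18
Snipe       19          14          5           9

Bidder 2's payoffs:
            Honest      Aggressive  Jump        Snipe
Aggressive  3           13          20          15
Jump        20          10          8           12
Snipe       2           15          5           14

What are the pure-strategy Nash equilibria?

Check each profile: it is a Nash equilibrium iff no player can strictly gain by switching unilaterally.
(Aggressive, Honest): Bidder 1 can switch to Jump (6 → 20). Not NE.
(Aggressive, Aggressive): Bidder 1 can switch to Jump (1 → 12). Not NE.
(Aggressive, Jump): Bidder 1 gets 8, best alternative 5; Bidder 2 gets 20, best alternative 15. No profitable deviation — NE.
(Aggressive, Snipe): Bidder 1 can switch to Jump (14 → 18). Not NE.
(Jump, Honest): Bidder 1 gets 20, best alternative 19; Bidder 2 gets 20, best alternative 12. No profitable deviation — NE.
(Jump, Aggressive): Bidder 1 can switch to Snipe (12 → 14). Not NE.
(Jump, Jump): Bidder 1 can switch to Aggressive (1 → 8). Not NE.
(Jump, Snipe): Bidder 2 can switch to Honest (12 → 20). Not NE.
(Snipe, Honest): Bidder 1 can switch to Jump (19 → 20). Not NE.
(Snipe, Aggressive): Bidder 1 gets 14, best alternative 12; Bidder 2 gets 15, best alternative 14. No profitable deviation — NE.
(Snipe, Jump): Bidder 1 can switch to Aggressive (5 → 8). Not NE.
(Snipe, Snipe): Bidder 1 can switch to Aggressive (9 → 14). Not NE.

Pure-strategy Nash equilibria: (Aggressive, Jump), (Jump, Honest), (Snipe, Aggressive)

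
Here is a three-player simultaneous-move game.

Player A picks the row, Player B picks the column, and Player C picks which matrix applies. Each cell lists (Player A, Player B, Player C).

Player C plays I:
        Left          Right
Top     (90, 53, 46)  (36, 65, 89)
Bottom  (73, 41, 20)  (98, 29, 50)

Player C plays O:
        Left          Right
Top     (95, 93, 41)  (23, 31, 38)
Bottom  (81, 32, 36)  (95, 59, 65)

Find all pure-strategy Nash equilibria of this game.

Player A against (Left, I): payoffs 90, 73 → best response Top.
Player A against (Left, O): payoffs 95, 81 → best response Top.
Player A against (Right, I): payoffs 36, 98 → best response Bottom.
Player A against (Right, O): payoffs 23, 95 → best response Bottom.
Player B against (Top, I): payoffs 53, 65 → best response Right.
Player B against (Top, O): payoffs 93, 31 → best response Left.
Player B against (Bottom, I): payoffs 41, 29 → best response Left.
Player B against (Bottom, O): payoffs 32, 59 → best response Right.
Player C against (Top, Left): payoffs 46, 41 → best response I.
Player C against (Top, Right): payoffs 89, 38 → best response I.
Player C against (Bottom, Left): payoffs 20, 36 → best response O.
Player C against (Bottom, Right): payoffs 50, 65 → best response O.
Mutual best responses: (Bottom, Right, O).

(Bottom, Right, O)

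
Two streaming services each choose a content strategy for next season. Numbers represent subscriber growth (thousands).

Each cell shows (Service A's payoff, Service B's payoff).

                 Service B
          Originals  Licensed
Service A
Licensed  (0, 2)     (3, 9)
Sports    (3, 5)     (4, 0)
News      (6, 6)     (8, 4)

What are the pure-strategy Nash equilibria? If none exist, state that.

The unique pure-strategy Nash equilibrium is (News, Originals).

(Licensed, Originals): Service A can switch to Sports (0 → 3). Not NE.
(Licensed, Licensed): Service A can switch to Sports (3 → 4). Not NE.
(Sports, Originals): Service A can switch to News (3 → 6). Not NE.
(Sports, Licensed): Service A can switch to News (4 → 8). Not NE.
(News, Originals): Service A gets 6, best alternative 3; Service B gets 6, best alternative 4. No profitable deviation — NE.
(News, Licensed): Service B can switch to Originals (4 → 6). Not NE.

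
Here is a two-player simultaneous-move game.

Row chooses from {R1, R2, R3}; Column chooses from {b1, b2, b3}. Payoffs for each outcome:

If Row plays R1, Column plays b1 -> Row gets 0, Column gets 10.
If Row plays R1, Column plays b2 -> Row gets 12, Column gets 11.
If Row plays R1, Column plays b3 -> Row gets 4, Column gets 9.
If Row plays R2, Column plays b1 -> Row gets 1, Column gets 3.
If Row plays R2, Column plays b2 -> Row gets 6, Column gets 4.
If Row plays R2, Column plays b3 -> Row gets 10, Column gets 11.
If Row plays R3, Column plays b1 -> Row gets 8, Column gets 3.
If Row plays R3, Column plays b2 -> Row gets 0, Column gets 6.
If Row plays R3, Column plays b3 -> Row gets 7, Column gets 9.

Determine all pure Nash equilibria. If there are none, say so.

Mark each player's best response to every combination of opponents' strategies; a profile where every player is best-responding is a pure Nash equilibrium.
Row against b1: payoffs 0, 1, 8 → best response R3.
Row against b2: payoffs 12, 6, 0 → best response R1.
Row against b3: payoffs 4, 10, 7 → best response R2.
Column against R1: payoffs 10, 11, 9 → best response b2.
Column against R2: payoffs 3, 4, 11 → best response b3.
Column against R3: payoffs 3, 6, 9 → best response b3.
Mutual best responses: (R1, b2); (R2, b3).

Pure-strategy Nash equilibria: (R1, b2), (R2, b3)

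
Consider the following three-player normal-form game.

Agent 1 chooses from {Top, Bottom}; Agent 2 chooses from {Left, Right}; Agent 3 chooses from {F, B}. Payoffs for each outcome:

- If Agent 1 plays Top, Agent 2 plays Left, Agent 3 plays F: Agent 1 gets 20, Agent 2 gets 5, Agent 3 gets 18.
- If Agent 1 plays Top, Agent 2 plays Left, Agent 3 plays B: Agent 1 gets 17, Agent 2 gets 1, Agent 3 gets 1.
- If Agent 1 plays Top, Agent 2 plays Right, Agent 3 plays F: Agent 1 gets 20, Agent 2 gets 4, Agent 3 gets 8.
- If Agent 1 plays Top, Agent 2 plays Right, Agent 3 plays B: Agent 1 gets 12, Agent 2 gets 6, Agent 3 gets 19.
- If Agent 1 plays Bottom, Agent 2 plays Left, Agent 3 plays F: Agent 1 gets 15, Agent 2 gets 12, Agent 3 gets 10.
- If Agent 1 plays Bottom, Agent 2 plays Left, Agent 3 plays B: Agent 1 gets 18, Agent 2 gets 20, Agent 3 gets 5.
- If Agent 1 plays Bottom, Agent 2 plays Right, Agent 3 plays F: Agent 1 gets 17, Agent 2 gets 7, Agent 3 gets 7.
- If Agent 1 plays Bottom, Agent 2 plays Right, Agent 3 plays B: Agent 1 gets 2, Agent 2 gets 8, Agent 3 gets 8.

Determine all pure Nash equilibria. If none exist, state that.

(Top, Left, F): Agent 1 gets 20, best alternative 15; Agent 2 gets 5, best alternative 4; Agent 3 gets 18, best alternative 1. No profitable deviation — NE.
(Top, Left, B): Agent 1 can switch to Bottom (17 → 18). Not NE.
(Top, Right, F): Agent 2 can switch to Left (4 → 5). Not NE.
(Top, Right, B): Agent 1 gets 12, best alternative 2; Agent 2 gets 6, best alternative 1; Agent 3 gets 19, best alternative 8. No profitable deviation — NE.
(Bottom, Left, F): Agent 1 can switch to Top (15 → 20). Not NE.
(Bottom, Left, B): Agent 3 can switch to F (5 → 10). Not NE.
(Bottom, Right, F): Agent 1 can switch to Top (17 → 20). Not NE.
(Bottom, Right, B): Agent 1 can switch to Top (2 → 12). Not NE.

Pure-strategy Nash equilibria: (Top, Left, F), (Top, Right, B)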